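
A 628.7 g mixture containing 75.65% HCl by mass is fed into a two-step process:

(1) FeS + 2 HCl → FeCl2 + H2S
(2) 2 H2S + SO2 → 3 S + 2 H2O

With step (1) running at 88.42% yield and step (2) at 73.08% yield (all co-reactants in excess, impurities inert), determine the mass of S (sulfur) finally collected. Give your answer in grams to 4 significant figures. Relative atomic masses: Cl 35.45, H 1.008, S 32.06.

202.7 g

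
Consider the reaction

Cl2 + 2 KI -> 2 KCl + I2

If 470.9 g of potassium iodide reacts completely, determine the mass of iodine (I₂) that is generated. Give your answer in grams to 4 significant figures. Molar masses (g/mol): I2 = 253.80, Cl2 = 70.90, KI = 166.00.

360.0 g

n(KI) = 470.90 g / 166.00 g/mol = 2.8367 mol.
From the equation the KI:I2 mole ratio is 2:1, so n(I2) = 2.8367 × 1/2 = 1.4184 mol.
Mass of I2 = 1.4184 mol × 253.80 g/mol = 359.98 g.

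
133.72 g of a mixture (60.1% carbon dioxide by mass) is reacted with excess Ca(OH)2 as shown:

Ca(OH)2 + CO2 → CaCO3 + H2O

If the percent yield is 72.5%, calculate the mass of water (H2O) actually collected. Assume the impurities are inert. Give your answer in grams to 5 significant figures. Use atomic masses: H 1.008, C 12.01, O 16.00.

23.852 g

Pure CO2 available = 133.72 g × 0.601 = 80.3657 g.
M(CO2) = 12.01 + 2(16.00) = 44.01 g/mol.
M(H2O) = 2(1.008) + 16.00 = 18.016 g/mol.
n(CO2) = 80.3657 g / 44.01 g/mol = 1.82608 mol.
From the equation the CO2:H2O mole ratio is 1:1, so n(H2O) = 1.82608 × 1/1 = 1.82608 mol.
Mass of H2O = 1.82608 mol × 18.016 g/mol = 32.8986 g.
Actual mass collected = 32.8986 g × 0.725 = 23.8515 g.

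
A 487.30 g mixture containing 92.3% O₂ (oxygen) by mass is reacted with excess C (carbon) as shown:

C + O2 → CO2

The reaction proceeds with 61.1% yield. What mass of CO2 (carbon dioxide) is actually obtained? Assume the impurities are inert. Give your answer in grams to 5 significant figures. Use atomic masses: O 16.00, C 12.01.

Pure O2 available = 487.30 g × 0.923 = 449.778 g.
M(O2) = 2(16.00) = 32.00 g/mol.
M(CO2) = 12.01 + 2(16.00) = 44.01 g/mol.
n(O2) = 449.778 g / 32.00 g/mol = 14.0556 mol.
From the equation the O2:CO2 mole ratio is 1:1, so n(CO2) = 14.0556 × 1/1 = 14.0556 mol.
Mass of CO2 = 14.0556 mol × 44.01 g/mol = 618.585 g.
Actual mass collected = 618.585 g × 0.611 = 377.956 g.

377.96 g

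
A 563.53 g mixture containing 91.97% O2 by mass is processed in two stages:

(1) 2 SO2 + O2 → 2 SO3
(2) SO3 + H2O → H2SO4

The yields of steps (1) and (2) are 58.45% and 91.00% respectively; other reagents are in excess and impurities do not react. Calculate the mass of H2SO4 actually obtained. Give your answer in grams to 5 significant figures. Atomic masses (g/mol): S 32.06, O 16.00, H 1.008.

Pure O2 = 563.53 × 0.9197 = 518.279 g.
M(O2) = 2(16.00) = 32.00 g/mol.
M(H2SO4) = 2(1.008) + 32.06 + 4(16.00) = 98.076 g/mol.
n(O2) = 518.279 / 32.00 = 16.1962 mol.
Step 1 (O2:SO3 = 1:2): theoretical n(SO3) = 32.3924 mol; at 58.45% yield, n(SO3) = 18.9334 mol.
Step 2 (SO3:H2SO4 = 1:1): theoretical n(H2SO4) = 18.9334 mol, so theoretical mass = 18.9334 × 98.076 = 1856.91 g.
At 91.00% yield, actual mass of H2SO4 = 1856.91 × 0.9100 = 1689.79 g.

1689.8 g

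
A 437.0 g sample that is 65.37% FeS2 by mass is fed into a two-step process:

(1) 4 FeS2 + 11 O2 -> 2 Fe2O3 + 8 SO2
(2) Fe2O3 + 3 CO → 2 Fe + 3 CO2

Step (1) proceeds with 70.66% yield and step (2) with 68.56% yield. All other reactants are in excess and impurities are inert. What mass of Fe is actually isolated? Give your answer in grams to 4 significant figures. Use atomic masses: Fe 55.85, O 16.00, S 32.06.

64.43 g

Pure FeS2 = 437.0 × 0.6537 = 285.67 g.
M(FeS2) = 55.85 + 2(32.06) = 119.97 g/mol.
M(Fe) = 55.85 g/mol.
n(FeS2) = 285.67 / 119.97 = 2.3812 mol.
Step 1 (FeS2:Fe2O3 = 4:2): theoretical n(Fe2O3) = 1.1906 mol; at 70.66% yield, n(Fe2O3) = 0.84126 mol.
Step 2 (Fe2O3:Fe = 1:2): theoretical n(Fe) = 1.6825 mol, so theoretical mass = 1.6825 × 55.85 = 93.969 g.
At 68.56% yield, actual mass of Fe = 93.969 × 0.6856 = 64.425 g.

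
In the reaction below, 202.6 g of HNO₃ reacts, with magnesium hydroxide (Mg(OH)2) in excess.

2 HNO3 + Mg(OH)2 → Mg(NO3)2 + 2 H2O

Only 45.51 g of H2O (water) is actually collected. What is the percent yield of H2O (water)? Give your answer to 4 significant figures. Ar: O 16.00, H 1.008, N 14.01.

78.57 %

M(HNO3) = 1.008 + 14.01 + 3(16.00) = 63.018 g/mol.
M(H2O) = 2(1.008) + 16.00 = 18.016 g/mol.
n(HNO3) = 202.60 g / 63.018 g/mol = 3.2150 mol.
From the equation the HNO3:H2O mole ratio is 2:2, so n(H2O) = 3.2150 × 2/2 = 3.2150 mol.
Mass of H2O = 3.2150 mol × 18.016 g/mol = 57.921 g.
This is the theoretical yield. Percent yield = 45.51 g / 57.921 g × 100% = 78.573%.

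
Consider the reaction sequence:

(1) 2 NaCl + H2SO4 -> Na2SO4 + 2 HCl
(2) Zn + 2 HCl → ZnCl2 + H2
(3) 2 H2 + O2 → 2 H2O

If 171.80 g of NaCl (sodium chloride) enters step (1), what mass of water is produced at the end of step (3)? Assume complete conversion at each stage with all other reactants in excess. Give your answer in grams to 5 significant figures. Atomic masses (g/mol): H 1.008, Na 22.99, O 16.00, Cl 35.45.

M(NaCl) = 22.99 + 35.45 = 58.44 g/mol.
M(H2O) = 2(1.008) + 16.00 = 18.016 g/mol.
n(NaCl) = 171.80 / 58.44 = 2.93977 mol.
Reaction (1): NaCl→HCl ratio 2:2 ⇒ n(HCl) = 2.93977 mol.
Reaction (2): HCl→H2 ratio 2:1 ⇒ n(H2) = 1.46988 mol.
Reaction (3): H2→H2O ratio 2:2 ⇒ n(H2O) = 1.46988 mol.
Mass of H2O = 1.46988 × 18.016 = 26.4814 g.

26.481 g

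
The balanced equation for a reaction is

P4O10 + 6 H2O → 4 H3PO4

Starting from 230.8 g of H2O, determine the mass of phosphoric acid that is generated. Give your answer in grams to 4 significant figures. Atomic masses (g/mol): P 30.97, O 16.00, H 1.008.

836.9 g

M(H2O) = 2(1.008) + 16.00 = 18.016 g/mol.
M(H3PO4) = 3(1.008) + 30.97 + 4(16.00) = 97.994 g/mol.
n(H2O) = 230.80 g / 18.016 g/mol = 12.811 mol.
From the equation the H2O:H3PO4 mole ratio is 6:4, so n(H3PO4) = 12.811 × 4/6 = 8.5406 mol.
Mass of H3PO4 = 8.5406 mol × 97.994 g/mol = 836.92 g.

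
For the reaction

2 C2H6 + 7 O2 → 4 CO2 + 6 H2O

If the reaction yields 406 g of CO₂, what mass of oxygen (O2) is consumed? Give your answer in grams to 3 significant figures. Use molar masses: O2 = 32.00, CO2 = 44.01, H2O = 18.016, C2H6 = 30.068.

n(CO2) = 406.0 g / 44.01 g/mol = 9.225 mol.
From the equation the CO2:O2 mole ratio is 4:7, so n(O2) = 9.225 × 7/4 = 16.14 mol.
Mass of O2 = 16.14 mol × 32.00 g/mol = 516.6 g.

517 g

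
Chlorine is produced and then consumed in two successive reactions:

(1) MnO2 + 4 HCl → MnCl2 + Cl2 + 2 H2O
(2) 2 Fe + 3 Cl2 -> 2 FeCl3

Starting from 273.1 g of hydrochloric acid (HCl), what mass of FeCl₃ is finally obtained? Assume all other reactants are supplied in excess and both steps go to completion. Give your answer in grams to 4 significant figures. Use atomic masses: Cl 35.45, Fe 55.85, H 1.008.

202.5 g

M(HCl) = 1.008 + 35.45 = 36.458 g/mol.
M(FeCl3) = 55.85 + 3(35.45) = 162.20 g/mol.
n(HCl) = 273.10 / 36.458 = 7.4908 mol.
Step 1 gives a 4:1 ratio of HCl to Cl2, so n(Cl2) = 1.8727 mol.
In step 2 the Cl2:FeCl3 ratio is 3:2, so n(FeCl3) = 1.2485 mol.
Mass of FeCl3 = 1.2485 × 162.20 = 202.50 g.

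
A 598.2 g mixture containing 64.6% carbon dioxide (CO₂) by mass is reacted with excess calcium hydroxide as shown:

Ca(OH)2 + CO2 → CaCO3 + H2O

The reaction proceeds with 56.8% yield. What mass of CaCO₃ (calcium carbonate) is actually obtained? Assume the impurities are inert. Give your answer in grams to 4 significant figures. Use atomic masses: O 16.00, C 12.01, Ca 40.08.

499.2 g

Pure CO2 available = 598.2 g × 0.646 = 386.44 g.
M(CO2) = 12.01 + 2(16.00) = 44.01 g/mol.
M(CaCO3) = 40.08 + 12.01 + 3(16.00) = 100.09 g/mol.
n(CO2) = 386.44 g / 44.01 g/mol = 8.7807 mol.
From the equation the CO2:CaCO3 mole ratio is 1:1, so n(CaCO3) = 8.7807 × 1/1 = 8.7807 mol.
Mass of CaCO3 = 8.7807 mol × 100.09 g/mol = 878.86 g.
Actual mass collected = 878.86 g × 0.568 = 499.19 g.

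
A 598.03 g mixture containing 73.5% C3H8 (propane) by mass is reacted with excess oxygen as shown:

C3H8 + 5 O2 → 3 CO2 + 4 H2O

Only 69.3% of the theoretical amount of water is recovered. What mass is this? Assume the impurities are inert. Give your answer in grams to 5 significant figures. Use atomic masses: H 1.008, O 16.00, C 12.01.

497.83 g

Pure C3H8 available = 598.03 g × 0.735 = 439.552 g.
M(C3H8) = 3(12.01) + 8(1.008) = 44.094 g/mol.
M(H2O) = 2(1.008) + 16.00 = 18.016 g/mol.
n(C3H8) = 439.552 g / 44.094 g/mol = 9.96852 mol.
From the equation the C3H8:H2O mole ratio is 1:4, so n(H2O) = 9.96852 × 4/1 = 39.8741 mol.
Mass of H2O = 39.8741 mol × 18.016 g/mol = 718.372 g.
Actual mass collected = 718.372 g × 0.693 = 497.832 g.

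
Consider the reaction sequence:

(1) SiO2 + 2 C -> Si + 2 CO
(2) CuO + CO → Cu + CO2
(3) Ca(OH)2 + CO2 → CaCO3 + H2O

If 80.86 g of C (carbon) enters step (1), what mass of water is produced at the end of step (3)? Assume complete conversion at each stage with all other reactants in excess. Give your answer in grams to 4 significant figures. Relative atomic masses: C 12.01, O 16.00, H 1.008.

121.3 g

M(C) = 12.01 g/mol.
M(H2O) = 2(1.008) + 16.00 = 18.016 g/mol.
n(C) = 80.86 / 12.01 = 6.7327 mol.
Reaction (1): C→CO ratio 2:2 ⇒ n(CO) = 6.7327 mol.
Reaction (2): CO→CO2 ratio 1:1 ⇒ n(CO2) = 6.7327 mol.
Reaction (3): CO2→H2O ratio 1:1 ⇒ n(H2O) = 6.7327 mol.
Mass of H2O = 6.7327 × 18.016 = 121.30 g.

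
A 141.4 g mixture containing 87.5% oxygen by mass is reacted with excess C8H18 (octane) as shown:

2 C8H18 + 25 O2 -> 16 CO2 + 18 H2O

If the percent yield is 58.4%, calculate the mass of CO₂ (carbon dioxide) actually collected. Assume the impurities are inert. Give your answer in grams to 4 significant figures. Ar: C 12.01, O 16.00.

63.60 g

Pure O2 available = 141.4 g × 0.875 = 123.72 g.
M(O2) = 2(16.00) = 32.00 g/mol.
M(CO2) = 12.01 + 2(16.00) = 44.01 g/mol.
n(O2) = 123.72 g / 32.00 g/mol = 3.8664 mol.
From the equation the O2:CO2 mole ratio is 25:16, so n(CO2) = 3.8664 × 16/25 = 2.4745 mol.
Mass of CO2 = 2.4745 mol × 44.01 g/mol = 108.90 g.
Actual mass collected = 108.90 g × 0.584 = 63.599 g.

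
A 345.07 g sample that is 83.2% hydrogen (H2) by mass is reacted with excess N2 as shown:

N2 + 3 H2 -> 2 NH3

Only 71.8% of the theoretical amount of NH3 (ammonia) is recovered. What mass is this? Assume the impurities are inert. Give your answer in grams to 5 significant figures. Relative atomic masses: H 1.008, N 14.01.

Pure H2 available = 345.07 g × 0.832 = 287.098 g.
M(H2) = 2(1.008) = 2.016 g/mol.
M(NH3) = 14.01 + 3(1.008) = 17.034 g/mol.
n(H2) = 287.098 g / 2.016 g/mol = 142.410 mol.
From the equation the H2:NH3 mole ratio is 3:2, so n(NH3) = 142.410 × 2/3 = 94.9399 mol.
Mass of NH3 = 94.9399 mol × 17.034 g/mol = 1617.21 g.
Actual mass collected = 1617.21 g × 0.718 = 1161.15 g.

1161.2 g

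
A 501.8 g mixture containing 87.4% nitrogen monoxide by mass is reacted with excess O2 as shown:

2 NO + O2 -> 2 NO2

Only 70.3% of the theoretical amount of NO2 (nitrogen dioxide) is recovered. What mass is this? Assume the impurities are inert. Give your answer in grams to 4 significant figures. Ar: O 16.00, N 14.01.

Pure NO available = 501.8 g × 0.874 = 438.57 g.
M(NO) = 14.01 + 16.00 = 30.01 g/mol.
M(NO2) = 14.01 + 2(16.00) = 46.01 g/mol.
n(NO) = 438.57 g / 30.01 g/mol = 14.614 mol.
From the equation the NO:NO2 mole ratio is 2:2, so n(NO2) = 14.614 × 2/2 = 14.614 mol.
Mass of NO2 = 14.614 mol × 46.01 g/mol = 672.40 g.
Actual mass collected = 672.40 g × 0.703 = 472.70 g.

472.7 g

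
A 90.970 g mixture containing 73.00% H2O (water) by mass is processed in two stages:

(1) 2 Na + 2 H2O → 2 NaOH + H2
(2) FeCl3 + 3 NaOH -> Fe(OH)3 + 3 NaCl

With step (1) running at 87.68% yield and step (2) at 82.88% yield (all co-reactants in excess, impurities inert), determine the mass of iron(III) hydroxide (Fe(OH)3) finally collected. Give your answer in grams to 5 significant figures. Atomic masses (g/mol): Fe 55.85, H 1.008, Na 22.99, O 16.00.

Pure H2O = 90.970 × 0.7300 = 66.4081 g.
M(H2O) = 2(1.008) + 16.00 = 18.016 g/mol.
M(Fe(OH)3) = 55.85 + 3(16.00) + 3(1.008) = 106.874 g/mol.
n(H2O) = 66.4081 / 18.016 = 3.68606 mol.
Step 1 (H2O:NaOH = 2:2): theoretical n(NaOH) = 3.68606 mol; at 87.68% yield, n(NaOH) = 3.23194 mol.
Step 2 (NaOH:Fe(OH)3 = 3:1): theoretical n(Fe(OH)3) = 1.07731 mol, so theoretical mass = 1.07731 × 106.874 = 115.137 g.
At 82.88% yield, actual mass of Fe(OH)3 = 115.137 × 0.8288 = 95.4254 g.

95.425 g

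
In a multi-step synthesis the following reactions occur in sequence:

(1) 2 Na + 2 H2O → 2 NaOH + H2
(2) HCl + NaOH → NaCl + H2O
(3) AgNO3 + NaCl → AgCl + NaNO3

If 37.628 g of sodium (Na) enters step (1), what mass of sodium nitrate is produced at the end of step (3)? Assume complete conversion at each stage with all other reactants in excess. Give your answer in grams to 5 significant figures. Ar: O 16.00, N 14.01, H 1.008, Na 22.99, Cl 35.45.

M(Na) = 22.99 g/mol.
M(NaNO3) = 22.99 + 14.01 + 3(16.00) = 85.00 g/mol.
n(Na) = 37.628 / 22.99 = 1.63671 mol.
Reaction (1): Na→NaOH ratio 2:2 ⇒ n(NaOH) = 1.63671 mol.
Reaction (2): NaOH→NaCl ratio 1:1 ⇒ n(NaCl) = 1.63671 mol.
Reaction (3): NaCl→NaNO3 ratio 1:1 ⇒ n(NaNO3) = 1.63671 mol.
Mass of NaNO3 = 1.63671 × 85.00 = 139.120 g.

139.12 g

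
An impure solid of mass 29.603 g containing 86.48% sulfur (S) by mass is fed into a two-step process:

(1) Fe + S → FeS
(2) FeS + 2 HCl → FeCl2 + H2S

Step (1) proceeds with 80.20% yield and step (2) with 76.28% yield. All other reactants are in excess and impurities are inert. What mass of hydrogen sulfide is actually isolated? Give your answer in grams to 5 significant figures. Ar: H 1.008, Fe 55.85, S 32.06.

16.646 g

Pure S = 29.603 × 0.8648 = 25.6007 g.
M(S) = 32.06 g/mol.
M(H2S) = 2(1.008) + 32.06 = 34.076 g/mol.
n(S) = 25.6007 / 32.06 = 0.798524 mol.
Step 1 (S:FeS = 1:1): theoretical n(FeS) = 0.798524 mol; at 80.20% yield, n(FeS) = 0.640416 mol.
Step 2 (FeS:H2S = 1:1): theoretical n(H2S) = 0.640416 mol, so theoretical mass = 0.640416 × 34.076 = 21.8228 g.
At 76.28% yield, actual mass of H2S = 21.8228 × 0.7628 = 16.6464 g.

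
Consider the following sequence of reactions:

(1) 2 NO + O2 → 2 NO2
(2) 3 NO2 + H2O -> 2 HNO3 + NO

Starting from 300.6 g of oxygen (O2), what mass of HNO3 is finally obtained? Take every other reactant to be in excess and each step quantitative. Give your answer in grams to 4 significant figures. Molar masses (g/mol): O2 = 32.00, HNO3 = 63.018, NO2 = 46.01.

789.3 g

n(O2) = 300.60 / 32.00 = 9.3938 mol.
Step 1 gives a 1:2 ratio of O2 to NO2, so n(NO2) = 18.788 mol.
In step 2 the NO2:HNO3 ratio is 3:2, so n(HNO3) = 12.525 mol.
Mass of HNO3 = 12.525 × 63.018 = 789.30 g.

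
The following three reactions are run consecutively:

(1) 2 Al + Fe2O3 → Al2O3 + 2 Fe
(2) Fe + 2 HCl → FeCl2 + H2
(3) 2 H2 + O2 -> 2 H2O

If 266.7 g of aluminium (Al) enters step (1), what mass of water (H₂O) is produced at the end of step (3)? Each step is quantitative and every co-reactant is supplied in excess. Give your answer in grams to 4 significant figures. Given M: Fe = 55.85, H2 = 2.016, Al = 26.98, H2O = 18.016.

178.1 g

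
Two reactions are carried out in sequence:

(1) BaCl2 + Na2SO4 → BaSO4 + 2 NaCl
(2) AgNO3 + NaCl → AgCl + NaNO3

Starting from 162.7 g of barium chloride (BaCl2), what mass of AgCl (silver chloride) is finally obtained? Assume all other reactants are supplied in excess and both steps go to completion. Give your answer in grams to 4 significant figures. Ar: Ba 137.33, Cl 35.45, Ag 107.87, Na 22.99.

224.0 g

M(BaCl2) = 137.33 + 2(35.45) = 208.23 g/mol.
M(AgCl) = 107.87 + 35.45 = 143.32 g/mol.
n(BaCl2) = 162.70 / 208.23 = 0.78135 mol.
Step 1 gives a 1:2 ratio of BaCl2 to NaCl, so n(NaCl) = 1.5627 mol.
In step 2 the NaCl:AgCl ratio is 1:1, so n(AgCl) = 1.5627 mol.
Mass of AgCl = 1.5627 × 143.32 = 223.97 g.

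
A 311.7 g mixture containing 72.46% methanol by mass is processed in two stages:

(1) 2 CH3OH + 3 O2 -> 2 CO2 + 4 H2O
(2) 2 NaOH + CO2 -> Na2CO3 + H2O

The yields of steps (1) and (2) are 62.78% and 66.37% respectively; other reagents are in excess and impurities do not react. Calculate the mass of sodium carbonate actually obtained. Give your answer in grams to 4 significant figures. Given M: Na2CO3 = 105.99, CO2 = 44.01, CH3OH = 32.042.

Pure CH3OH = 311.7 × 0.7246 = 225.86 g.
n(CH3OH) = 225.86 / 32.042 = 7.0488 mol.
Step 1 (CH3OH:CO2 = 2:2): theoretical n(CO2) = 7.0488 mol; at 62.78% yield, n(CO2) = 4.4252 mol.
Step 2 (CO2:Na2CO3 = 1:1): theoretical n(Na2CO3) = 4.4252 mol, so theoretical mass = 4.4252 × 105.99 = 469.03 g.
At 66.37% yield, actual mass of Na2CO3 = 469.03 × 0.6637 = 311.30 g.

311.3 g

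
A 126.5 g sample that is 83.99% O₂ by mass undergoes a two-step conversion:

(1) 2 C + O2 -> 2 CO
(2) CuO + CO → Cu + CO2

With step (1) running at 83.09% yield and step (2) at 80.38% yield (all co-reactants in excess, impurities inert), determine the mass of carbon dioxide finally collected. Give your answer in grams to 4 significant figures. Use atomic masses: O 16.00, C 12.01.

Pure O2 = 126.5 × 0.8399 = 106.25 g.
M(O2) = 2(16.00) = 32.00 g/mol.
M(CO2) = 12.01 + 2(16.00) = 44.01 g/mol.
n(O2) = 106.25 / 32.00 = 3.3202 mol.
Step 1 (O2:CO = 1:2): theoretical n(CO) = 6.6405 mol; at 83.09% yield, n(CO) = 5.5176 mol.
Step 2 (CO:CO2 = 1:1): theoretical n(CO2) = 5.5176 mol, so theoretical mass = 5.5176 × 44.01 = 242.83 g.
At 80.38% yield, actual mass of CO2 = 242.83 × 0.8038 = 195.18 g.

195.2 g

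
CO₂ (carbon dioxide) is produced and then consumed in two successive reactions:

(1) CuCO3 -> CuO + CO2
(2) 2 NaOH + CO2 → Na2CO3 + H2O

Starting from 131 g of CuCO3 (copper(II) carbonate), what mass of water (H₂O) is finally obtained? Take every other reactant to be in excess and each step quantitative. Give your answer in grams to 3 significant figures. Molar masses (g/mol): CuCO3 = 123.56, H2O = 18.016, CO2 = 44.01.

19.1 g

n(CuCO3) = 131.0 / 123.56 = 1.060 mol.
Step 1 gives a 1:1 ratio of CuCO3 to CO2, so n(CO2) = 1.060 mol.
In step 2 the CO2:H2O ratio is 1:1, so n(H2O) = 1.060 mol.
Mass of H2O = 1.060 × 18.016 = 19.10 g.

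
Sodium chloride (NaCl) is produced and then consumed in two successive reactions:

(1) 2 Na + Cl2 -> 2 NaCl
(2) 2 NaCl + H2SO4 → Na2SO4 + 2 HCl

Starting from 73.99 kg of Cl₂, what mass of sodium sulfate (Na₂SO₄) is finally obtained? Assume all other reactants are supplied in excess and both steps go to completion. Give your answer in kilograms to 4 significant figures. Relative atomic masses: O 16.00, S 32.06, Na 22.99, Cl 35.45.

148.2 kg

M(Cl2) = 2(35.45) = 70.90 g/mol.
M(Na2SO4) = 2(22.99) + 32.06 + 4(16.00) = 142.04 g/mol.
73.99 kg = 73990 g.
n(Cl2) = 73990 / 70.90 = 1043.6 mol.
Step 1 gives a 1:2 ratio of Cl2 to NaCl, so n(NaCl) = 2087.2 mol.
In step 2 the NaCl:Na2SO4 ratio is 2:1, so n(Na2SO4) = 1043.6 mol.
Mass of Na2SO4 = 1043.6 × 142.04 = 148230 g = 148.2 kg.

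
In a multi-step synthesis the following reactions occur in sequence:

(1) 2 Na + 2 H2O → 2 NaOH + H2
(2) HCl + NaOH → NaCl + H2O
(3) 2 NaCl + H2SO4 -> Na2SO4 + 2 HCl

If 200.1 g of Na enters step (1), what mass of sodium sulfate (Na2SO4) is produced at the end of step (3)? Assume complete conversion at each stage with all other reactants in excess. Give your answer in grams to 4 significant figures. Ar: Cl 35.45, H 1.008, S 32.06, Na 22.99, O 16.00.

M(Na) = 22.99 g/mol.
M(Na2SO4) = 2(22.99) + 32.06 + 4(16.00) = 142.04 g/mol.
n(Na) = 200.1 / 22.99 = 8.7038 mol.
Reaction (1): Na→NaOH ratio 2:2 ⇒ n(NaOH) = 8.7038 mol.
Reaction (2): NaOH→NaCl ratio 1:1 ⇒ n(NaCl) = 8.7038 mol.
Reaction (3): NaCl→Na2SO4 ratio 2:1 ⇒ n(Na2SO4) = 4.3519 mol.
Mass of Na2SO4 = 4.3519 × 142.04 = 618.14 g.

618.1 g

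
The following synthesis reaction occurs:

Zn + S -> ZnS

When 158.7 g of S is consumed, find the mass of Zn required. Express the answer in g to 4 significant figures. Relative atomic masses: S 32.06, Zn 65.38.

323.6 g

M(S) = 32.06 g/mol.
M(Zn) = 65.38 g/mol.
n(S) = 158.70 g / 32.06 g/mol = 4.9501 mol.
From the equation the S:Zn mole ratio is 1:1, so n(Zn) = 4.9501 × 1/1 = 4.9501 mol.
Mass of Zn = 4.9501 mol × 65.38 g/mol = 323.64 g.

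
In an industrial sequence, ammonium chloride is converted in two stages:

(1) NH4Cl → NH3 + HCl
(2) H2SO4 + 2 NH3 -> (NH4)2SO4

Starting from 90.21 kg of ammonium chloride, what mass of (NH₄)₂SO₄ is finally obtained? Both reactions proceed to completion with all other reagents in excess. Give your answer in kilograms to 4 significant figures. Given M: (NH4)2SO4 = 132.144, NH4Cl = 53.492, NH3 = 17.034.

111.4 kg

90.21 kg = 90210 g.
n(NH4Cl) = 90210 / 53.492 = 1686.4 mol.
Step 1 gives a 1:1 ratio of NH4Cl to NH3, so n(NH3) = 1686.4 mol.
In step 2 the NH3:(NH4)2SO4 ratio is 2:1, so n((NH4)2SO4) = 843.21 mol.
Mass of (NH4)2SO4 = 843.21 × 132.144 = 111430 g = 111.4 kg.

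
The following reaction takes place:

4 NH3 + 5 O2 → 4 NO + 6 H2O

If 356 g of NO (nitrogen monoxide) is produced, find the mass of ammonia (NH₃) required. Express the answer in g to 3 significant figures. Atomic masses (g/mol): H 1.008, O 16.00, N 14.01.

202 g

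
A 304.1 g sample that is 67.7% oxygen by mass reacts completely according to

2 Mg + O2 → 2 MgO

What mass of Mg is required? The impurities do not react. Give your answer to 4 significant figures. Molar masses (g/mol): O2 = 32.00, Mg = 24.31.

312.8 g

Mass of pure O2 = 304.1 g × 0.677 = 205.88 g.
n(O2) = 205.88 g / 32.00 g/mol = 6.4336 mol.
From the equation the O2:Mg mole ratio is 1:2, so n(Mg) = 6.4336 × 2/1 = 12.867 mol.
Mass of Mg = 12.867 mol × 24.31 g/mol = 312.80 g.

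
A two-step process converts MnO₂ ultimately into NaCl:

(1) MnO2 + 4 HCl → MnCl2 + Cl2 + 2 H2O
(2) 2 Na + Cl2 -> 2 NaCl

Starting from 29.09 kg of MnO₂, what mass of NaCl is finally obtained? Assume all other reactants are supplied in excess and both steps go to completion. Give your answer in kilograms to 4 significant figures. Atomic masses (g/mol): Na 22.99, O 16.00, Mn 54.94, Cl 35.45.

39.11 kg

M(MnO2) = 54.94 + 2(16.00) = 86.94 g/mol.
M(NaCl) = 22.99 + 35.45 = 58.44 g/mol.
29.09 kg = 29090 g.
n(MnO2) = 29090 / 86.94 = 334.60 mol.
Step 1 gives a 1:1 ratio of MnO2 to Cl2, so n(Cl2) = 334.60 mol.
In step 2 the Cl2:NaCl ratio is 1:2, so n(NaCl) = 669.20 mol.
Mass of NaCl = 669.20 × 58.44 = 39108 g = 39.11 kg.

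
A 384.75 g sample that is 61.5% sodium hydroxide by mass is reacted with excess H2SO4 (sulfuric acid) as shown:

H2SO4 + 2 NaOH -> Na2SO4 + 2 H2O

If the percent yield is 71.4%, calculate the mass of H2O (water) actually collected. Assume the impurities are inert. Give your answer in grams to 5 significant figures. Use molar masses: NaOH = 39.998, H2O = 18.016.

Pure NaOH available = 384.75 g × 0.615 = 236.621 g.
n(NaOH) = 236.621 g / 39.998 g/mol = 5.91583 mol.
From the equation the NaOH:H2O mole ratio is 2:2, so n(H2O) = 5.91583 × 2/2 = 5.91583 mol.
Mass of H2O = 5.91583 mol × 18.016 g/mol = 106.580 g.
Actual mass collected = 106.580 g × 0.714 = 76.0978 g.

76.098 g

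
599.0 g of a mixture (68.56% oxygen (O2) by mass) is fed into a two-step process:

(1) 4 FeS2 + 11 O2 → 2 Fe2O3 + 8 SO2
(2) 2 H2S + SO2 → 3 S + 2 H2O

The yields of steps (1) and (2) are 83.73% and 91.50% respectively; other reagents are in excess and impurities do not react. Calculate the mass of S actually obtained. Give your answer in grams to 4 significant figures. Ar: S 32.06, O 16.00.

Pure O2 = 599.0 × 0.6856 = 410.67 g.
M(O2) = 2(16.00) = 32.00 g/mol.
M(S) = 32.06 g/mol.
n(O2) = 410.67 / 32.00 = 12.834 mol.
Step 1 (O2:SO2 = 11:8): theoretical n(SO2) = 9.3335 mol; at 83.73% yield, n(SO2) = 7.8149 mol.
Step 2 (SO2:S = 1:3): theoretical n(S) = 23.445 mol, so theoretical mass = 23.445 × 32.06 = 751.64 g.
At 91.50% yield, actual mass of S = 751.64 × 0.9150 = 687.75 g.

687.8 g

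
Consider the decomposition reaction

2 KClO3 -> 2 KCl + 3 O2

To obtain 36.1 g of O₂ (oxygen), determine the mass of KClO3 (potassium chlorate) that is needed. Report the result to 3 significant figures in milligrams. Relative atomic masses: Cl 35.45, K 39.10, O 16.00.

92200 mg

M(O2) = 2(16.00) = 32.00 g/mol.
M(KClO3) = 39.10 + 35.45 + 3(16.00) = 122.55 g/mol.
n(O2) = 36.10 g / 32.00 g/mol = 1.128 mol.
From the equation the O2:KClO3 mole ratio is 3:2, so n(KClO3) = 1.128 × 2/3 = 0.7521 mol.
Mass of KClO3 = 0.7521 mol × 122.55 g/mol = 92.17 g.
Converting to mg: 92.17 g = 92200 mg.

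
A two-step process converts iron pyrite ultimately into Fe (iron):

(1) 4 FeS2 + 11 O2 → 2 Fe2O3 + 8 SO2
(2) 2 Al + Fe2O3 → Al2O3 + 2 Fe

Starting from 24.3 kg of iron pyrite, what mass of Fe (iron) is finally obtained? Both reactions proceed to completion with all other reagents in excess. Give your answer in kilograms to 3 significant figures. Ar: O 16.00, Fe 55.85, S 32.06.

11.3 kg

M(FeS2) = 55.85 + 2(32.06) = 119.97 g/mol.
M(Fe) = 55.85 g/mol.
24.3 kg = 24300 g.
n(FeS2) = 24300 / 119.97 = 202.6 mol.
Step 1 gives a 4:2 ratio of FeS2 to Fe2O3, so n(Fe2O3) = 101.3 mol.
In step 2 the Fe2O3:Fe ratio is 1:2, so n(Fe) = 202.6 mol.
Mass of Fe = 202.6 × 55.85 = 11310 g = 11.3 kg.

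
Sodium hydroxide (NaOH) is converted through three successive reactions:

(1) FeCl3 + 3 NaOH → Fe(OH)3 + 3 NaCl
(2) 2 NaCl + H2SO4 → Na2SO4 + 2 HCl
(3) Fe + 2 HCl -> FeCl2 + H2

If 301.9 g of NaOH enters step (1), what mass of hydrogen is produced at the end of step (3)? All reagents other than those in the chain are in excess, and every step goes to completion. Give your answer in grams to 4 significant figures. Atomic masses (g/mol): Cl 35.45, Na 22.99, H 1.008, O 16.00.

7.608 g

M(NaOH) = 22.99 + 16.00 + 1.008 = 39.998 g/mol.
M(H2) = 2(1.008) = 2.016 g/mol.
n(NaOH) = 301.9 / 39.998 = 7.5479 mol.
Reaction (1): NaOH→NaCl ratio 3:3 ⇒ n(NaCl) = 7.5479 mol.
Reaction (2): NaCl→HCl ratio 2:2 ⇒ n(HCl) = 7.5479 mol.
Reaction (3): HCl→H2 ratio 2:1 ⇒ n(H2) = 3.7739 mol.
Mass of H2 = 3.7739 × 2.016 = 7.6083 g.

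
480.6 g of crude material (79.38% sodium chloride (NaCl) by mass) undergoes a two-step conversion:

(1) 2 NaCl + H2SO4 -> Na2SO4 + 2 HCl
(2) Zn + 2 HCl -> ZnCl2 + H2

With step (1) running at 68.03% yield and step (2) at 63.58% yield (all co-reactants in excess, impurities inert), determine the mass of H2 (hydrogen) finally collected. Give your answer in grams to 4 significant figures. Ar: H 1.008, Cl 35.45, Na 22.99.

Pure NaCl = 480.6 × 0.7938 = 381.50 g.
M(NaCl) = 22.99 + 35.45 = 58.44 g/mol.
M(H2) = 2(1.008) = 2.016 g/mol.
n(NaCl) = 381.50 / 58.44 = 6.5281 mol.
Step 1 (NaCl:HCl = 2:2): theoretical n(HCl) = 6.5281 mol; at 68.03% yield, n(HCl) = 4.4410 mol.
Step 2 (HCl:H2 = 2:1): theoretical n(H2) = 2.2205 mol, so theoretical mass = 2.2205 × 2.016 = 4.4766 g.
At 63.58% yield, actual mass of H2 = 4.4766 × 0.6358 = 2.8462 g.

2.846 g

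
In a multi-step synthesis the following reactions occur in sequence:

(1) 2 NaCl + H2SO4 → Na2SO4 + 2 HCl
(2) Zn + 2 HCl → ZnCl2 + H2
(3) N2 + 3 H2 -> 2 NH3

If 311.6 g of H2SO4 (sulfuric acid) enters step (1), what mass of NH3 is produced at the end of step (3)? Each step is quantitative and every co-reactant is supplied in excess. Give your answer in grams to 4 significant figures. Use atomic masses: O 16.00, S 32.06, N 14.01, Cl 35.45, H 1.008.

36.08 g

M(H2SO4) = 2(1.008) + 32.06 + 4(16.00) = 98.076 g/mol.
M(NH3) = 14.01 + 3(1.008) = 17.034 g/mol.
n(H2SO4) = 311.6 / 98.076 = 3.1771 mol.
Reaction (1): H2SO4→HCl ratio 1:2 ⇒ n(HCl) = 6.3543 mol.
Reaction (2): HCl→H2 ratio 2:1 ⇒ n(H2) = 3.1771 mol.
Reaction (3): H2→NH3 ratio 3:2 ⇒ n(NH3) = 2.1181 mol.
Mass of NH3 = 2.1181 × 17.034 = 36.079 g.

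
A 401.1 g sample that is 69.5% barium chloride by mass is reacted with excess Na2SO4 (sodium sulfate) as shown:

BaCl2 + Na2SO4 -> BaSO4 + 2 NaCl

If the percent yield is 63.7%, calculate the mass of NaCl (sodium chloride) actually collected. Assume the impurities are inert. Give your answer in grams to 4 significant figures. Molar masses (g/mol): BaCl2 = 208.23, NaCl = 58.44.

99.67 g

Pure BaCl2 available = 401.1 g × 0.695 = 278.76 g.
n(BaCl2) = 278.76 g / 208.23 g/mol = 1.3387 mol.
From the equation the BaCl2:NaCl mole ratio is 1:2, so n(NaCl) = 1.3387 × 2/1 = 2.6775 mol.
Mass of NaCl = 2.6775 mol × 58.44 g/mol = 156.47 g.
Actual mass collected = 156.47 g × 0.637 = 99.672 g.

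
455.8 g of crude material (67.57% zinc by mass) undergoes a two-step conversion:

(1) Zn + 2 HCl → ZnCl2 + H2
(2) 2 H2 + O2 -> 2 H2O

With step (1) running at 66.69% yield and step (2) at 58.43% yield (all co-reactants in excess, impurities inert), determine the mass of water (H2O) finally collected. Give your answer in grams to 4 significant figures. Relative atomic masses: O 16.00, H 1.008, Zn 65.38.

33.07 g

Pure Zn = 455.8 × 0.6757 = 307.98 g.
M(Zn) = 65.38 g/mol.
M(H2O) = 2(1.008) + 16.00 = 18.016 g/mol.
n(Zn) = 307.98 / 65.38 = 4.7107 mol.
Step 1 (Zn:H2 = 1:1): theoretical n(H2) = 4.7107 mol; at 66.69% yield, n(H2) = 3.1416 mol.
Step 2 (H2:H2O = 2:2): theoretical n(H2O) = 3.1416 mol, so theoretical mass = 3.1416 × 18.016 = 56.598 g.
At 58.43% yield, actual mass of H2O = 56.598 × 0.5843 = 33.070 g.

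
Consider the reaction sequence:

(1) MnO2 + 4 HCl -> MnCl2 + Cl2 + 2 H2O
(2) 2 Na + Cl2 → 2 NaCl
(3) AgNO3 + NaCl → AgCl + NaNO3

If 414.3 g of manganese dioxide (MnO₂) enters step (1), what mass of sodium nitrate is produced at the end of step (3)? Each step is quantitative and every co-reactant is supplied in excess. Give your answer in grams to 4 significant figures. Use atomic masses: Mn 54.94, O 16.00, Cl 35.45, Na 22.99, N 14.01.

810.1 g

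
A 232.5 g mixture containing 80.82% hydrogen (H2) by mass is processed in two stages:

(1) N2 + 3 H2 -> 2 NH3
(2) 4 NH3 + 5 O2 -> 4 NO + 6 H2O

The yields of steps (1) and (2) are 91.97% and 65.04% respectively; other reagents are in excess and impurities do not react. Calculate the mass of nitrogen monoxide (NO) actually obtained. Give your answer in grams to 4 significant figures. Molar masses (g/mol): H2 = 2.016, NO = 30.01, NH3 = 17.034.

Pure H2 = 232.5 × 0.8082 = 187.91 g.
n(H2) = 187.91 / 2.016 = 93.208 mol.
Step 1 (H2:NH3 = 3:2): theoretical n(NH3) = 62.138 mol; at 91.97% yield, n(NH3) = 57.149 mol.
Step 2 (NH3:NO = 4:4): theoretical n(NO) = 57.149 mol, so theoretical mass = 57.149 × 30.01 = 1715.0 g.
At 65.04% yield, actual mass of NO = 1715.0 × 0.6504 = 1115.5 g.

1115 g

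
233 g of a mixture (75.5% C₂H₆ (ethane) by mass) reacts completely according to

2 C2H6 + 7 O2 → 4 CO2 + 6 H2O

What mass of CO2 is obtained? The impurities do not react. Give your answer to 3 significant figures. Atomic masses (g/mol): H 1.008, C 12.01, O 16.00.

515 g

Mass of pure C2H6 = 233 g × 0.755 = 175.9 g.
M(C2H6) = 2(12.01) + 6(1.008) = 30.068 g/mol.
M(CO2) = 12.01 + 2(16.00) = 44.01 g/mol.
n(C2H6) = 175.9 g / 30.068 g/mol = 5.851 mol.
From the equation the C2H6:CO2 mole ratio is 2:4, so n(CO2) = 5.851 × 4/2 = 11.70 mol.
Mass of CO2 = 11.70 mol × 44.01 g/mol = 515.0 g.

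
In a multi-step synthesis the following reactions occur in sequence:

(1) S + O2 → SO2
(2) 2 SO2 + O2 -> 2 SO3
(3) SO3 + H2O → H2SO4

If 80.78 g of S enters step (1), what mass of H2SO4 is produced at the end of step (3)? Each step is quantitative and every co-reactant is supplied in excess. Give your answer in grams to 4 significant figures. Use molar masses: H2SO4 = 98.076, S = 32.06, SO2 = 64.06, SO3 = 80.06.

247.1 g

n(S) = 80.78 / 32.06 = 2.5197 mol.
Reaction (1): S→SO2 ratio 1:1 ⇒ n(SO2) = 2.5197 mol.
Reaction (2): SO2→SO3 ratio 2:2 ⇒ n(SO3) = 2.5197 mol.
Reaction (3): SO3→H2SO4 ratio 1:1 ⇒ n(H2SO4) = 2.5197 mol.
Mass of H2SO4 = 2.5197 × 98.076 = 247.12 g.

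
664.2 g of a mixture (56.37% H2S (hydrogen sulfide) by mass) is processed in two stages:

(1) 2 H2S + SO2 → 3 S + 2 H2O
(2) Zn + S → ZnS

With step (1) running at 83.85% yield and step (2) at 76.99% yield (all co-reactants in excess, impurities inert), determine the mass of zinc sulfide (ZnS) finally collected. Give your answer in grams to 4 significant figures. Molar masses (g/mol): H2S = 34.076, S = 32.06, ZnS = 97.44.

Pure H2S = 664.2 × 0.5637 = 374.41 g.
n(H2S) = 374.41 / 34.076 = 10.987 mol.
Step 1 (H2S:S = 2:3): theoretical n(S) = 16.481 mol; at 83.85% yield, n(S) = 13.820 mol.
Step 2 (S:ZnS = 1:1): theoretical n(ZnS) = 13.820 mol, so theoretical mass = 13.820 × 97.44 = 1346.6 g.
At 76.99% yield, actual mass of ZnS = 1346.6 × 0.7699 = 1036.7 g.

1037 g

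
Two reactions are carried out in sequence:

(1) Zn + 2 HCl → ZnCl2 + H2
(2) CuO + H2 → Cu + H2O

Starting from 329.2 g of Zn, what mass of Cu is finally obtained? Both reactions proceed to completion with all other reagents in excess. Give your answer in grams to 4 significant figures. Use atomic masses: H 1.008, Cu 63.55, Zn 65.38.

M(Zn) = 65.38 g/mol.
M(Cu) = 63.55 g/mol.
n(Zn) = 329.20 / 65.38 = 5.0352 mol.
Step 1 gives a 1:1 ratio of Zn to H2, so n(H2) = 5.0352 mol.
In step 2 the H2:Cu ratio is 1:1, so n(Cu) = 5.0352 mol.
Mass of Cu = 5.0352 × 63.55 = 319.99 g.

320.0 g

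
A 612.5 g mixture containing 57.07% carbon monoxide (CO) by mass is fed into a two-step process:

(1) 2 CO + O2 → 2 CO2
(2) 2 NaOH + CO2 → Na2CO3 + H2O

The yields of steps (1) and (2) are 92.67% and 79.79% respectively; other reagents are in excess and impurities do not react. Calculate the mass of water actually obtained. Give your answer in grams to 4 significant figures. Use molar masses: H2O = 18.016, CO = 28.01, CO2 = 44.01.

Pure CO = 612.5 × 0.5707 = 349.55 g.
n(CO) = 349.55 / 28.01 = 12.480 mol.
Step 1 (CO:CO2 = 2:2): theoretical n(CO2) = 12.480 mol; at 92.67% yield, n(CO2) = 11.565 mol.
Step 2 (CO2:H2O = 1:1): theoretical n(H2O) = 11.565 mol, so theoretical mass = 11.565 × 18.016 = 208.35 g.
At 79.79% yield, actual mass of H2O = 208.35 × 0.7979 = 166.24 g.

166.2 g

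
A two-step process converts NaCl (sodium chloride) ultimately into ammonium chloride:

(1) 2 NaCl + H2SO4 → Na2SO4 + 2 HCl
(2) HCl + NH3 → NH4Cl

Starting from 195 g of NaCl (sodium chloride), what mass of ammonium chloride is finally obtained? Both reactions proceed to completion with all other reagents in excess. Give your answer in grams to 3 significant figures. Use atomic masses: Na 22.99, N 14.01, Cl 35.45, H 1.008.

M(NaCl) = 22.99 + 35.45 = 58.44 g/mol.
M(NH4Cl) = 14.01 + 4(1.008) + 35.45 = 53.492 g/mol.
n(NaCl) = 195.0 / 58.44 = 3.337 mol.
Step 1 gives a 2:2 ratio of NaCl to HCl, so n(HCl) = 3.337 mol.
In step 2 the HCl:NH4Cl ratio is 1:1, so n(NH4Cl) = 3.337 mol.
Mass of NH4Cl = 3.337 × 53.492 = 178.5 g.

178 g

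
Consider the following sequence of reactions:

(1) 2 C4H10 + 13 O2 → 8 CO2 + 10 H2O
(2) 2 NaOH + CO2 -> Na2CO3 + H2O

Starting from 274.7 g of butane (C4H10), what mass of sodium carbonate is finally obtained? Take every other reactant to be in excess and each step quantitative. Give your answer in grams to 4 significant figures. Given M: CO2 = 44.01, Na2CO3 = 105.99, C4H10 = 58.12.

2004 g

n(C4H10) = 274.70 / 58.12 = 4.7264 mol.
Step 1 gives a 2:8 ratio of C4H10 to CO2, so n(CO2) = 18.906 mol.
In step 2 the CO2:Na2CO3 ratio is 1:1, so n(Na2CO3) = 18.906 mol.
Mass of Na2CO3 = 18.906 × 105.99 = 2003.8 g.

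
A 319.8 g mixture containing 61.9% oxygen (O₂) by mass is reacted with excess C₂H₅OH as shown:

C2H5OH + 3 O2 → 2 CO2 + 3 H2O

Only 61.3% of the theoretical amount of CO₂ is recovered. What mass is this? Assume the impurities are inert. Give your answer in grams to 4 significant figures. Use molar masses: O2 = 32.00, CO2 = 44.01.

111.3 g

Pure O2 available = 319.8 g × 0.619 = 197.96 g.
n(O2) = 197.96 g / 32.00 g/mol = 6.1861 mol.
From the equation the O2:CO2 mole ratio is 3:2, so n(CO2) = 6.1861 × 2/3 = 4.1241 mol.
Mass of CO2 = 4.1241 mol × 44.01 g/mol = 181.50 g.
Actual mass collected = 181.50 g × 0.613 = 111.26 g.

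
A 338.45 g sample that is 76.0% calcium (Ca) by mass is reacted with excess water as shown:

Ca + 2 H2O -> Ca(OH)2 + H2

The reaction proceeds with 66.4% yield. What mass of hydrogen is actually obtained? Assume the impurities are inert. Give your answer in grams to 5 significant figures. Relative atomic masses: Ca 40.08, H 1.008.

Pure Ca available = 338.45 g × 0.760 = 257.222 g.
M(Ca) = 40.08 g/mol.
M(H2) = 2(1.008) = 2.016 g/mol.
n(Ca) = 257.222 g / 40.08 g/mol = 6.41771 mol.
From the equation the Ca:H2 mole ratio is 1:1, so n(H2) = 6.41771 × 1/1 = 6.41771 mol.
Mass of H2 = 6.41771 mol × 2.016 g/mol = 12.9381 g.
Actual mass collected = 12.9381 g × 0.664 = 8.59091 g.

8.5909 g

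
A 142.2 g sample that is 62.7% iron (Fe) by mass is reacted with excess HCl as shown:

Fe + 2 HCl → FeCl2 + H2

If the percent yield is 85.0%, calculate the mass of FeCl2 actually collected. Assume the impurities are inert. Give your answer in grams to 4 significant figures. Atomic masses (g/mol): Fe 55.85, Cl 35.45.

172.0 g

Pure Fe available = 142.2 g × 0.627 = 89.159 g.
M(Fe) = 55.85 g/mol.
M(FeCl2) = 55.85 + 2(35.45) = 126.75 g/mol.
n(Fe) = 89.159 g / 55.85 g/mol = 1.5964 mol.
From the equation the Fe:FeCl2 mole ratio is 1:1, so n(FeCl2) = 1.5964 × 1/1 = 1.5964 mol.
Mass of FeCl2 = 1.5964 mol × 126.75 g/mol = 202.34 g.
Actual mass collected = 202.34 g × 0.850 = 171.99 g.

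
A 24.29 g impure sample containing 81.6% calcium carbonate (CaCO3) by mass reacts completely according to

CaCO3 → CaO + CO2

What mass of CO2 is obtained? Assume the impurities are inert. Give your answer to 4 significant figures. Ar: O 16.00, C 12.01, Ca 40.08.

Mass of pure CaCO3 = 24.29 g × 0.816 = 19.821 g.
M(CaCO3) = 40.08 + 12.01 + 3(16.00) = 100.09 g/mol.
M(CO2) = 12.01 + 2(16.00) = 44.01 g/mol.
n(CaCO3) = 19.821 g / 100.09 g/mol = 0.19803 mol.
From the equation the CaCO3:CO2 mole ratio is 1:1, so n(CO2) = 0.19803 × 1/1 = 0.19803 mol.
Mass of CO2 = 0.19803 mol × 44.01 g/mol = 8.7152 g.

8.715 g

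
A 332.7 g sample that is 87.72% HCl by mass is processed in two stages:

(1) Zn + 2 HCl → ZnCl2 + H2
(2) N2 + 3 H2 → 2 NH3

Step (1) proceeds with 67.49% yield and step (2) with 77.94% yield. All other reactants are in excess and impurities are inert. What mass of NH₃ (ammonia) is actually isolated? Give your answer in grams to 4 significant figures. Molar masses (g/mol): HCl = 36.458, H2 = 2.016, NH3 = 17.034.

23.91 g

Pure HCl = 332.7 × 0.8772 = 291.84 g.
n(HCl) = 291.84 / 36.458 = 8.0049 mol.
Step 1 (HCl:H2 = 2:1): theoretical n(H2) = 4.0025 mol; at 67.49% yield, n(H2) = 2.7013 mol.
Step 2 (H2:NH3 = 3:2): theoretical n(NH3) = 1.8008 mol, so theoretical mass = 1.8008 × 17.034 = 30.676 g.
At 77.94% yield, actual mass of NH3 = 30.676 × 0.7794 = 23.909 g.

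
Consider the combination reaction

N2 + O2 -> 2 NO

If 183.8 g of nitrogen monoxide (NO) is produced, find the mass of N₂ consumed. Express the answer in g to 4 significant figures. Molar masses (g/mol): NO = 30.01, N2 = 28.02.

n(NO) = 183.80 g / 30.01 g/mol = 6.1246 mol.
From the equation the NO:N2 mole ratio is 2:1, so n(N2) = 6.1246 × 1/2 = 3.0623 mol.
Mass of N2 = 3.0623 mol × 28.02 g/mol = 85.806 g.

85.81 g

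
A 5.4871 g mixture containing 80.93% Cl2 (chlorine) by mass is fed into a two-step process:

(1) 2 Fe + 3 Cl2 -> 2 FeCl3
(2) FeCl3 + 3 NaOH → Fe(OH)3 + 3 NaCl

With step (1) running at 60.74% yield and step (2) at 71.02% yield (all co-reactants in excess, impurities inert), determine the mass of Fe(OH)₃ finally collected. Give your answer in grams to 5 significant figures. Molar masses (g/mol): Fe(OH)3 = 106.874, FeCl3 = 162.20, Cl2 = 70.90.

1.9251 g

Pure Cl2 = 5.4871 × 0.8093 = 4.44071 g.
n(Cl2) = 4.44071 / 70.90 = 0.0626334 mol.
Step 1 (Cl2:FeCl3 = 3:2): theoretical n(FeCl3) = 0.0417556 mol; at 60.74% yield, n(FeCl3) = 0.0253624 mol.
Step 2 (FeCl3:Fe(OH)3 = 1:1): theoretical n(Fe(OH)3) = 0.0253624 mol, so theoretical mass = 0.0253624 × 106.874 = 2.71058 g.
At 71.02% yield, actual mass of Fe(OH)3 = 2.71058 × 0.7102 = 1.92505 g.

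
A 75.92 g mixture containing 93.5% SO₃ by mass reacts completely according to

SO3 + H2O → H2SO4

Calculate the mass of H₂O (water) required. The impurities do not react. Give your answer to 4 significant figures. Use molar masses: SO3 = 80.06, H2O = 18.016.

Mass of pure SO3 = 75.92 g × 0.935 = 70.985 g.
n(SO3) = 70.985 g / 80.06 g/mol = 0.88665 mol.
From the equation the SO3:H2O mole ratio is 1:1, so n(H2O) = 0.88665 × 1/1 = 0.88665 mol.
Mass of H2O = 0.88665 mol × 18.016 g/mol = 15.974 g.

15.97 g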